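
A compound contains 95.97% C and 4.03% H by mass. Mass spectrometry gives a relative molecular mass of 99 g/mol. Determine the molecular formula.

C8H4

Assume 100 g: 95.97 g C, 4.03 g H.
Moles — C: 95.97 / 12.01 = 7.991 mol; H: 4.03 / 1.008 = 3.998 mol
Divide by the smallest (3.998 mol H): C 1.999, H 1.000
→ C2H
Empirical-formula mass = 25.03 g/mol
n = 99 / 25.03 = 3.96 ≈ 4
Molecular formula = (C2H)×4 = C8H4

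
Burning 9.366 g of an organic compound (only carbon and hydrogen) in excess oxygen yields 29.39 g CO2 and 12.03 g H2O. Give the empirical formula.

mol C = 29.39 / 44.01 = 0.6678; mass C = 0.6678 × 12.01 = 8.020 g
mol H = 2 × (12.03 / 18.02) = 1.335; mass H = 1.335 × 1.008 = 1.346 g
Ratios (÷ 0.6678): C 1.000, H 1.999
→ CH2

CH2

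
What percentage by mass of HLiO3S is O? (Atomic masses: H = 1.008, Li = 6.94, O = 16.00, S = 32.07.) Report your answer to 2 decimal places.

54.53%

Molar mass = 1(1.008) + 1(6.94) + 3(16.00) + 1(32.07) = 88.018 g/mol
Mass of O per mole = 3 × 16.00 = 48.000 g
% O = 48.000 / 88.018 × 100 = 54.53%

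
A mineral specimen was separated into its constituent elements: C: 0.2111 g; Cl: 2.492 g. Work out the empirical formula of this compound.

CCl4

n(C) = 0.2111/12.01 = 0.01758, n(Cl) = 2.492/35.45 = 0.0703
Divide by the smallest (0.01758 mol C): C 1.000, Cl 3.999
Ratio ≈ 1:4, so the empirical formula is CCl4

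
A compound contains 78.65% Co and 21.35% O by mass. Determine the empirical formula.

Assume 100 g: 78.65 g Co, 21.35 g O.
Moles — Co: 78.65 / 58.93 = 1.335 mol; O: 21.35 / 16.00 = 1.334 mol
Ratios (÷ 1.334): Co 1.000, O 1.000
≈ 1:1 → CoO

CoO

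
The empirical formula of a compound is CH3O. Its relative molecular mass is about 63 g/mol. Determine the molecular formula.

C2H6O2

Empirical-formula mass = 31.03 g/mol
n = 63 / 31.03 = 2.03 ≈ 2
Molecular formula = (CH3O)2 = C2H6O2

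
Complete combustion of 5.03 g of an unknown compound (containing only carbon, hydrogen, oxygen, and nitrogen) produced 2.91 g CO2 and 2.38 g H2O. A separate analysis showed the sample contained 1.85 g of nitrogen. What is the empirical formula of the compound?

CH4N2O2

mol C = 2.91 / 44.01 = 0.06612; mass C = 0.06612 × 12.01 = 0.7941 g
mol H = 2 × (2.38 / 18.02) = 0.2642; mass H = 0.2642 × 1.008 = 0.2663 g
mol N = 1.85 / 14.01 = 0.1320
mass O = 5.03 − (2.910) = 2.120 g → mol O = 0.1325
Ratios (÷ 0.06612): C 1.000, H 3.995, N 1.997, O 2.004
→ CH4N2O2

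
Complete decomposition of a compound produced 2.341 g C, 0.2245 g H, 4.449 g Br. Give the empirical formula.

C7H8Br2

n(C) = 2.341/12.01 = 0.1949, n(H) = 0.2245/1.008 = 0.2227, n(Br) = 4.449/79.90 = 0.05568
Divide by the smallest (0.05568 mol Br): C 3.501, H 4.000, Br 1.000
×2: C 7.00, H 8.00, Br 2.00 → C7H8Br2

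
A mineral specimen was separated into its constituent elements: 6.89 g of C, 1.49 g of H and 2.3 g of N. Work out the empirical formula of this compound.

C: 6.89 g ÷ 12.01 g/mol = 0.5737 mol
H: 1.49 g ÷ 1.008 g/mol = 1.478 mol
N: 2.3 g ÷ 14.01 g/mol = 0.1642 mol
Smallest is N at 0.1642 mol; normalising gives C 3.495, H 9.004, N 1.000
×2: C 6.99, H 18.01, N 2.00 → C7H18N2

C7H18N2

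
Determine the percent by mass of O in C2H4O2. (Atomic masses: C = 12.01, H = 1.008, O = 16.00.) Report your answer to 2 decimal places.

Molar mass = 2(12.01) + 4(1.008) + 2(16.00) = 60.052 g/mol
Mass of O per mole = 2 × 16.00 = 32.000 g
% O = 32.000 / 60.052 × 100 = 53.29%

53.29%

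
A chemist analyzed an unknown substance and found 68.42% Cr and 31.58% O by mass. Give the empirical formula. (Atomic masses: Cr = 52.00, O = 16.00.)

Cr2O3

Assume 100 g: 68.42 g Cr, 31.58 g O.
Cr: 68.42 g ÷ 52.00 g/mol = 1.316 mol
O: 31.58 g ÷ 16.00 g/mol = 1.974 mol
Smallest is Cr at 1.316 mol; normalising gives Cr 1.000, O 1.500
Scaling by 2: Cr 2.00, O 3.00 → Cr2O3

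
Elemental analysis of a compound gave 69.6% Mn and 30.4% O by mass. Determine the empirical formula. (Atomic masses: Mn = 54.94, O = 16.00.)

Assume 100 g: 69.6 g Mn, 30.4 g O.
Mn: 69.6 g ÷ 54.94 g/mol = 1.267 mol
O: 30.4 g ÷ 16.00 g/mol = 1.9 mol
Ratios (÷ 1.267): Mn 1.000, O 1.500
Scaling by 2: Mn 2.00, O 3.00 → Mn2O3

Mn2O3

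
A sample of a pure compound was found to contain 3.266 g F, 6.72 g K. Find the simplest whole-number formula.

Moles — F: 3.266 / 19.00 = 0.1719 mol; K: 6.72 / 39.10 = 0.1719 mol
Smallest is K at 0.1719 mol; normalising gives F 1.000, K 1.000
≈ 1:1 → FK

FK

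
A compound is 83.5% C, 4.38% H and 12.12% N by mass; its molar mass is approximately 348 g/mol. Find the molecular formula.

C24H15N3

Assume 100 g: 83.5 g C, 4.38 g H, 12.12 g N.
n(C) = 83.5/12.01 = 6.953, n(H) = 4.38/1.008 = 4.345, n(N) = 12.12/14.01 = 0.8651
Divide by the smallest (0.8651 mol N): C 8.037, H 5.023, N 1.000
→ C8H5N
Empirical-formula mass = 115.13 g/mol
n = 348 / 115.13 = 3.02 ≈ 3
Molecular formula = (C8H5N)×3 = C24H15N3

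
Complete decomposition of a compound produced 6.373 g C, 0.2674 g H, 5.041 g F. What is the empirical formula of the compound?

Moles — C: 6.373 / 12.01 = 0.5306 mol; H: 0.2674 / 1.008 = 0.2653 mol; F: 5.041 / 19.00 = 0.2653 mol
Smallest is H at 0.2653 mol; normalising gives C 2.000, H 1.000, F 1.000
Ratio ≈ 2:1:1, so the empirical formula is C2HF

C2HF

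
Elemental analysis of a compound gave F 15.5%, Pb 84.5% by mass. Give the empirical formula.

F2Pb

Assume 100 g: 15.5 g F, 84.5 g Pb.
Moles — F: 15.5 / 19.00 = 0.8158 mol; Pb: 84.5 / 207.2 = 0.4078 mol
Divide by the smallest (0.4078 mol Pb): F 2.000, Pb 1.000
Ratio ≈ 2:1, so the empirical formula is F2Pb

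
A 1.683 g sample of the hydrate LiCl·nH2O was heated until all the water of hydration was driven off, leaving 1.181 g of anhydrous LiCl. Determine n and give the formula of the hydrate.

Mass of water lost = 1.683 − 1.181 = 0.502 g → 0.502 / 18.02 = 0.02786 mol H2O
Molar mass of LiCl = 42.39 g/mol → mol LiCl = 1.181 / 42.39 = 0.02786
n = 0.02786 / 0.02786 = 1.00 ≈ 1 → LiCl·H2O

LiCl·H2O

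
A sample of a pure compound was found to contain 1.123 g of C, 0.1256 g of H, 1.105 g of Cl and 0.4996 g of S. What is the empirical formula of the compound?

n(C) = 1.123/12.01 = 0.09351, n(H) = 0.1256/1.008 = 0.1246, n(Cl) = 1.105/35.45 = 0.03117, n(S) = 0.4996/32.07 = 0.01558
Divide by the smallest (0.01558 mol S): C 6.002, H 7.998, Cl 2.001, S 1.000
→ C6H8Cl2S

C6H8Cl2S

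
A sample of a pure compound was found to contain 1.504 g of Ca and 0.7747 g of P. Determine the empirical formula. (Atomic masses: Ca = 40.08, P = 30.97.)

Ca3P2

Ca: 1.504 g ÷ 40.08 g/mol = 0.03752 mol
P: 0.7747 g ÷ 30.97 g/mol = 0.02501 mol
Smallest is P at 0.02501 mol; normalising gives Ca 1.500, P 1.000
Multiply by 2: Ca 3.00, P 2.00 → Ca3P2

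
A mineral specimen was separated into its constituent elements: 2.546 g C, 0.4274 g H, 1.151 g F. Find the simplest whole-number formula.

n(C) = 2.546/12.01 = 0.212, n(H) = 0.4274/1.008 = 0.424, n(F) = 1.151/19.00 = 0.06058
Smallest is F at 0.06058 mol; normalising gives C 3.499, H 6.999, F 1.000
Multiply by 2: C 7.00, H 14.00, F 2.00 → C7H14F2

C7H14F2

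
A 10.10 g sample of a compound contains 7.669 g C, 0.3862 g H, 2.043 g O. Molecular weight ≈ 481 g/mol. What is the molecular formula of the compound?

C30H18O6

Moles — C: 7.669 / 12.01 = 0.6386 mol; H: 0.3862 / 1.008 = 0.3831 mol; O: 2.043 / 16.00 = 0.1277 mol
Ratios (÷ 0.1277): C 5.001, H 3.001, O 1.000
≈ 5:3:1 → C5H3O
Empirical-formula mass = 79.07 g/mol
n = 481 / 79.07 = 6.08 ≈ 6
Molecular formula = (C5H3O)×6 = C30H18O6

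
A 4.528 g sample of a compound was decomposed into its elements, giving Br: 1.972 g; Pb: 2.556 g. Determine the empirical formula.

Moles — Br: 1.972 / 79.90 = 0.02468 mol; Pb: 2.556 / 207.2 = 0.01234 mol
Ratios (÷ 0.01234): Br 2.001, Pb 1.000
≈ 2:1 → Br2Pb

Br2Pb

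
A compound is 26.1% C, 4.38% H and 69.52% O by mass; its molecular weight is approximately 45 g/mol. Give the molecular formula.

CH2O2

Assume 100 g: 26.1 g C, 4.38 g H, 69.52 g O.
C: 26.1 g ÷ 12.01 g/mol = 2.173 mol
H: 4.38 g ÷ 1.008 g/mol = 4.345 mol
O: 69.52 g ÷ 16.00 g/mol = 4.345 mol
Ratios (÷ 2.173): C 1.000, H 1.999, O 1.999
≈ 1:2:2 → CH2O2
Empirical-formula mass = 46.03 g/mol
n = 45 / 46.03 = 0.98 ≈ 1
Molecular formula = empirical formula = CH2O2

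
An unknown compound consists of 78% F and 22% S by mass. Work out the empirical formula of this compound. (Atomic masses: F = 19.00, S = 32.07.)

F6S

Assume 100 g: 78 g F, 22 g S.
Moles — F: 78 / 19.00 = 4.105 mol; S: 22 / 32.07 = 0.686 mol
Smallest is S at 0.686 mol; normalising gives F 5.984, S 1.000
Ratio ≈ 6:1, so the empirical formula is F6S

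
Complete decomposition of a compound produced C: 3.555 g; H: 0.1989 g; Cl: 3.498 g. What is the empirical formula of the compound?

C3H2Cl

C: 3.555 g ÷ 12.01 g/mol = 0.296 mol
H: 0.1989 g ÷ 1.008 g/mol = 0.1973 mol
Cl: 3.498 g ÷ 35.45 g/mol = 0.09867 mol
Smallest is Cl at 0.09867 mol; normalising gives C 3.000, H 2.000, Cl 1.000
≈ 3:2:1 → C3H2Cl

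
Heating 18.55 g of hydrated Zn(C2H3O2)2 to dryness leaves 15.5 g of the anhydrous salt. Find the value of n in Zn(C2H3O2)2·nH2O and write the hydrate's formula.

Zn(C2H3O2)2·2H2O

Mass of water lost = 18.55 − 15.5 = 3.05 g → 3.05 / 18.02 = 0.1693 mol H2O
Molar mass of Zn(C2H3O2)2 = 183.47 g/mol → mol Zn(C2H3O2)2 = 15.5 / 183.47 = 0.08448
n = 0.1693 / 0.08448 = 2.00 ≈ 2 → Zn(C2H3O2)2·2H2O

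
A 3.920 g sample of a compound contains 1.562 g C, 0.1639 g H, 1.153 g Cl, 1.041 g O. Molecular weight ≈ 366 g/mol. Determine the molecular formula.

C12H15Cl3O6

n(C) = 1.562/12.01 = 0.1301, n(H) = 0.1639/1.008 = 0.1626, n(Cl) = 1.153/35.45 = 0.03252, n(O) = 1.041/16.00 = 0.06506
Ratios (÷ 0.03252): C 3.999, H 4.999, Cl 1.000, O 2.000
→ C4H5ClO2
Empirical-formula mass = 120.53 g/mol
n = 366 / 120.53 = 3.04 ≈ 3
Molecular formula = (C4H5ClO2)×3 = C12H15Cl3O6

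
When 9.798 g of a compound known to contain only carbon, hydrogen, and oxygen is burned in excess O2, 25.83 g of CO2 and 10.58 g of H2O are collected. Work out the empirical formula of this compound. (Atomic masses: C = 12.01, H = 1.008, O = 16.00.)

mol C = 25.83 / 44.01 = 0.5869; mass C = 0.5869 × 12.01 = 7.049 g
mol H = 2 × (10.58 / 18.02) = 1.174; mass H = 1.174 × 1.008 = 1.184 g
mass O = 9.798 − (8.232) = 1.566 g → mol O = 0.09785
Ratios (÷ 0.09785): C 5.998, H 12.001, O 1.000
Ratio ≈ 6:12:1, so the empirical formula is C6H12O

C6H12O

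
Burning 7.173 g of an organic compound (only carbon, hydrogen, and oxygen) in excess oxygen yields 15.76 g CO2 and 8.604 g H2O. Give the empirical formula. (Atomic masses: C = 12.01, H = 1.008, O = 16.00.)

mol C = 15.76 / 44.01 = 0.3581; mass C = 0.3581 × 12.01 = 4.301 g
mol H = 2 × (8.604 / 18.02) = 0.9549; mass H = 0.9549 × 1.008 = 0.9626 g
mass O = 7.173 − (5.263) = 1.910 g → mol O = 0.1194
Ratios (÷ 0.1194): C 3.000, H 8.001, O 1.000
Ratio ≈ 3:8:1, so the empirical formula is C3H8O

C3H8O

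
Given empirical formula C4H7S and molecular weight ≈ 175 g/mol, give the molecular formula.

Empirical-formula mass = 87.17 g/mol
n = 175 / 87.17 = 2.01 ≈ 2
Molecular formula = (C4H7S)2 = C8H14S2

C8H14S2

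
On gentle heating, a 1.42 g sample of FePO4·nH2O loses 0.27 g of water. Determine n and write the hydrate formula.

Mass of anhydrous FePO4 = 1.42 − 0.27 = 1.15 g
mol H2O = 0.27 / 18.02 = 0.01498
Molar mass of FePO4 = 150.82 g/mol → mol FePO4 = 1.15 / 150.82 = 0.007625
n = 0.01498 / 0.007625 = 1.97 ≈ 2 → FePO4·2H2O

FePO4·2H2O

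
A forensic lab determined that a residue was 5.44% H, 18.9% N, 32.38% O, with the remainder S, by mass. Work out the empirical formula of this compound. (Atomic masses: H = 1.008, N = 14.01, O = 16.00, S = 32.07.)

Assume 100 g: 5.44 g H, 18.9 g N, 32.38 g O, 43.28 g S.
Moles — H: 5.44 / 1.008 = 5.397 mol; N: 18.9 / 14.01 = 1.349 mol; O: 32.38 / 16.00 = 2.024 mol; S: 43.28 / 32.07 = 1.35 mol
Smallest is N at 1.349 mol; normalising gives H 4.001, N 1.000, O 1.500, S 1.000
Scaling by 2: H 8.00, N 2.00, O 3.00, S 2.00 → H8N2O3S2

H8N2O3S2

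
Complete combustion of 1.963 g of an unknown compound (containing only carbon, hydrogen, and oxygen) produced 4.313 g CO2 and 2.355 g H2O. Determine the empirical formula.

mol C = 4.313 / 44.01 = 0.09800; mass C = 0.09800 × 12.01 = 1.177 g
mol H = 2 × (2.355 / 18.02) = 0.2614; mass H = 0.2614 × 1.008 = 0.2635 g
mass O = 1.963 − (1.440) = 0.5225 g → mol O = 0.03266
Smallest is O at 0.03266 mol; normalising gives C 3.001, H 8.003, O 1.000
→ C3H8O

C3H8O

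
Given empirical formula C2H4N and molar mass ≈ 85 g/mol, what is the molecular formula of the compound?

C4H8N2

Empirical-formula mass = 42.06 g/mol
n = 85 / 42.06 = 2.02 ≈ 2
Molecular formula = (C2H4N)2 = C4H8N2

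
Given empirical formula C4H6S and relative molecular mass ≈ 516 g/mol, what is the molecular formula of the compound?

C24H36S6

Empirical-formula mass = 86.16 g/mol
n = 516 / 86.16 = 5.99 ≈ 6
Molecular formula = (C4H6S)6 = C24H36S6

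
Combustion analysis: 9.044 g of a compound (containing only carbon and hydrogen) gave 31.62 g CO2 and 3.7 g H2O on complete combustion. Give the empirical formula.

C7H4

mol C = 31.62 / 44.01 = 0.7185; mass C = 0.7185 × 12.01 = 8.629 g
mol H = 2 × (3.7 / 18.02) = 0.4107; mass H = 0.4107 × 1.008 = 0.4139 g
Smallest is H at 0.4107 mol; normalising gives C 1.750, H 1.000
Scaling by 4: C 7.00, H 4.00 → C7H4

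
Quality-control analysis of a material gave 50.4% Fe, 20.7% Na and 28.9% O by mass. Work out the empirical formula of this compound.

Assume 100 g: 50.4 g Fe, 20.7 g Na, 28.9 g O.
Moles — Fe: 50.4 / 55.85 = 0.9024 mol; Na: 20.7 / 22.99 = 0.9004 mol; O: 28.9 / 16.00 = 1.806 mol
Ratios (÷ 0.9004): Fe 1.002, Na 1.000, O 2.006
Ratio ≈ 1:1:2, so the empirical formula is FeNaO2

FeNaO2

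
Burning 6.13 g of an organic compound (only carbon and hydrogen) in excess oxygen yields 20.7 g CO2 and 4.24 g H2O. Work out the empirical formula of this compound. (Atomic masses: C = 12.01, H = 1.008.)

mol C = 20.7 / 44.01 = 0.4703; mass C = 0.4703 × 12.01 = 5.649 g
mol H = 2 × (4.24 / 18.02) = 0.4706; mass H = 0.4706 × 1.008 = 0.4744 g
Smallest is C at 0.4703 mol; normalising gives C 1.000, H 1.001
Ratio ≈ 1:1, so the empirical formula is CH

CH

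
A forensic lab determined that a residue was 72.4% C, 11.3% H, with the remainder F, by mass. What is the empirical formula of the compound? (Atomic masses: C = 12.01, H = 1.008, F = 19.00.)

C7H13F

Assume 100 g: 72.4 g C, 11.3 g H, 16.3 g F.
n(C) = 72.4/12.01 = 6.028, n(H) = 11.3/1.008 = 11.21, n(F) = 16.3/19.00 = 0.8579
Divide by the smallest (0.8579 mol F): C 7.027, H 13.067, F 1.000
→ C7H13F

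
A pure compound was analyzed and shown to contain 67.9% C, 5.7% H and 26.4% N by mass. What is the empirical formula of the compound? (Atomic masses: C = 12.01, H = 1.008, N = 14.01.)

Assume 100 g: 67.9 g C, 5.7 g H, 26.4 g N.
n(C) = 67.9/12.01 = 5.654, n(H) = 5.7/1.008 = 5.655, n(N) = 26.4/14.01 = 1.884
Smallest is N at 1.884 mol; normalising gives C 3.000, H 3.001, N 1.000
Ratio ≈ 3:3:1, so the empirical formula is C3H3N

C3H3N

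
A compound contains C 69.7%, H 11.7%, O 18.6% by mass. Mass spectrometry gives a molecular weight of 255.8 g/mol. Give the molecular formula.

Assume 100 g: 69.7 g C, 11.7 g H, 18.6 g O.
n(C) = 69.7/12.01 = 5.803, n(H) = 11.7/1.008 = 11.61, n(O) = 18.6/16.00 = 1.163
Divide by the smallest (1.163 mol O): C 4.992, H 9.985, O 1.000
≈ 5:10:1 → C5H10O
Empirical-formula mass = 86.13 g/mol
n = 255.8 / 86.13 = 2.97 ≈ 3
Molecular formula = (C5H10O)×3 = C15H30O3

C15H30O3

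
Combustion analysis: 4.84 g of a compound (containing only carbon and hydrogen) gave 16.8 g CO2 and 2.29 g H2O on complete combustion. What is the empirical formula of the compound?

mol C = 16.8 / 44.01 = 0.3817; mass C = 0.3817 × 12.01 = 4.585 g
mol H = 2 × (2.29 / 18.02) = 0.2542; mass H = 0.2542 × 1.008 = 0.2562 g
Smallest is H at 0.2542 mol; normalising gives C 1.502, H 1.000
×2: C 3.00, H 2.00 → C3H2

C3H2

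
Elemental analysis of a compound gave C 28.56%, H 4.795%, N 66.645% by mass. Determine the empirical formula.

CH2N2

Assume 100 g: 28.56 g C, 4.795 g H, 66.645 g N.
n(C) = 28.56/12.01 = 2.378, n(H) = 4.795/1.008 = 4.757, n(N) = 66.645/14.01 = 4.757
Ratios (÷ 2.378): C 1.000, H 2.000, N 2.000
→ CH2N2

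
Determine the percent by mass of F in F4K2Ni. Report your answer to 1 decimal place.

35.7%

Molar mass = 4(19.00) + 2(39.10) + 1(58.69) = 212.890 g/mol
Mass of F per mole = 4 × 19.00 = 76.000 g
% F = 76.000 / 212.890 × 100 = 35.7%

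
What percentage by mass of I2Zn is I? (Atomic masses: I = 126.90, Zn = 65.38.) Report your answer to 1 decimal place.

79.5%

Molar mass = 2(126.90) + 1(65.38) = 319.180 g/mol
Mass of I per mole = 2 × 126.90 = 253.800 g
% I = 253.800 / 319.180 × 100 = 79.5%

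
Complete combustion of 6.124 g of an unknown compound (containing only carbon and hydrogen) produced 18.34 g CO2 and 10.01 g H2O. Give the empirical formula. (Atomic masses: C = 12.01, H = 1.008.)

mol C = 18.34 / 44.01 = 0.4167; mass C = 0.4167 × 12.01 = 5.005 g
mol H = 2 × (10.01 / 18.02) = 1.111; mass H = 1.111 × 1.008 = 1.120 g
Ratios (÷ 0.4167): C 1.000, H 2.666
Scaling by 3: C 3.00, H 8.00 → C3H8

C3H8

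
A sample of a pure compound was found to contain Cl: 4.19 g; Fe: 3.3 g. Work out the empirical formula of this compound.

Moles — Cl: 4.19 / 35.45 = 0.1182 mol; Fe: 3.3 / 55.85 = 0.05909 mol
Divide by the smallest (0.05909 mol Fe): Cl 2.000, Fe 1.000
≈ 2:1 → Cl2Fe

Cl2Fe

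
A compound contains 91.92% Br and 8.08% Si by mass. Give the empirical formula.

Assume 100 g: 91.92 g Br, 8.08 g Si.
Moles — Br: 91.92 / 79.90 = 1.15 mol; Si: 8.08 / 28.09 = 0.2876 mol
Divide by the smallest (0.2876 mol Si): Br 3.999, Si 1.000
Ratio ≈ 4:1, so the empirical formula is Br4Si

Br4Si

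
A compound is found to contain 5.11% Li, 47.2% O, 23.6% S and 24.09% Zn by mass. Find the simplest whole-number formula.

Li2O8S2Zn

Assume 100 g: 5.11 g Li, 47.2 g O, 23.6 g S, 24.09 g Zn.
Moles — Li: 5.11 / 6.94 = 0.7363 mol; O: 47.2 / 16.00 = 2.95 mol; S: 23.6 / 32.07 = 0.7359 mol; Zn: 24.09 / 65.38 = 0.3685 mol
Ratios (÷ 0.3685): Li 1.998, O 8.006, S 1.997, Zn 1.000
≈ 2:8:2:1 → Li2O8S2Zn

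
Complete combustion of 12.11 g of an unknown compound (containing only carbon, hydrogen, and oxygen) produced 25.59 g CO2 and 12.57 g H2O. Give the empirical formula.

mol C = 25.59 / 44.01 = 0.5815; mass C = 0.5815 × 12.01 = 6.983 g
mol H = 2 × (12.57 / 18.02) = 1.395; mass H = 1.395 × 1.008 = 1.406 g
mass O = 12.11 − (8.390) = 3.720 g → mol O = 0.2325
Divide by the smallest (0.2325 mol O): C 2.501, H 6.000, O 1.000
×2: C 5.00, H 12.00, O 2.00 → C5H12O2

C5H12O2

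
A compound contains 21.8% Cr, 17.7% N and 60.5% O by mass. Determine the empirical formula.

Assume 100 g: 21.8 g Cr, 17.7 g N, 60.5 g O.
n(Cr) = 21.8/52.00 = 0.4192, n(N) = 17.7/14.01 = 1.263, n(O) = 60.5/16.00 = 3.781
Smallest is Cr at 0.4192 mol; normalising gives Cr 1.000, N 3.014, O 9.019
Ratio ≈ 1:3:9, so the empirical formula is CrN3O9

CrN3O9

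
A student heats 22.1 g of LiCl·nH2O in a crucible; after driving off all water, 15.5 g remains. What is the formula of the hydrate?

LiCl·H2O

Mass of water lost = 22.1 − 15.5 = 6.6 g → 6.6 / 18.02 = 0.3663 mol H2O
Molar mass of LiCl = 42.39 g/mol → mol LiCl = 15.5 / 42.39 = 0.3657
n = 0.3663 / 0.3657 = 1.00 ≈ 1 → LiCl·H2O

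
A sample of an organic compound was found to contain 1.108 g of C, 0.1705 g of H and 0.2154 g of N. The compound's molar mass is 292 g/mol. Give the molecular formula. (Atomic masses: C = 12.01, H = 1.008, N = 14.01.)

C18H33N3

n(C) = 1.108/12.01 = 0.09226, n(H) = 0.1705/1.008 = 0.1691, n(N) = 0.2154/14.01 = 0.01537
Ratios (÷ 0.01537): C 6.001, H 11.002, N 1.000
Ratio ≈ 6:11:1, so the empirical formula is C6H11N
Empirical-formula mass = 97.16 g/mol
n = 292 / 97.16 = 3.01 ≈ 3
Molecular formula = (C6H11N)×3 = C18H33N3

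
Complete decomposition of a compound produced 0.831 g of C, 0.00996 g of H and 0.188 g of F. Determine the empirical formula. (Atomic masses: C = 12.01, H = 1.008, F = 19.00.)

C7HF

C: 0.831 g ÷ 12.01 g/mol = 0.06919 mol
H: 0.00996 g ÷ 1.008 g/mol = 0.009881 mol
F: 0.188 g ÷ 19.00 g/mol = 0.009895 mol
Smallest is H at 0.009881 mol; normalising gives C 7.003, H 1.000, F 1.001
≈ 7:1:1 → C7HF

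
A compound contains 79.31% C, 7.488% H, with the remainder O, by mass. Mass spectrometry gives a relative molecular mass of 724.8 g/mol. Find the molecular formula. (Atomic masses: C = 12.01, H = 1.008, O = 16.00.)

C48H54O6

Assume 100 g: 79.31 g C, 7.488 g H, 13.202 g O.
Moles — C: 79.31 / 12.01 = 6.604 mol; H: 7.488 / 1.008 = 7.429 mol; O: 13.202 / 16.00 = 0.8251 mol
Smallest is O at 0.8251 mol; normalising gives C 8.003, H 9.003, O 1.000
≈ 8:9:1 → C8H9O
Empirical-formula mass = 121.15 g/mol
n = 724.8 / 121.15 = 5.98 ≈ 6
Molecular formula = (C8H9O)×6 = C48H54O6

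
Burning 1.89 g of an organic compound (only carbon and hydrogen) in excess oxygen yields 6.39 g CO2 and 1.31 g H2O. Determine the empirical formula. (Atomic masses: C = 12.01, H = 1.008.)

CH

mol C = 6.39 / 44.01 = 0.1452; mass C = 0.1452 × 12.01 = 1.744 g
mol H = 2 × (1.31 / 18.02) = 0.1454; mass H = 0.1454 × 1.008 = 0.1466 g
Ratios (÷ 0.1452): C 1.000, H 1.001
Ratio ≈ 1:1, so the empirical formula is CH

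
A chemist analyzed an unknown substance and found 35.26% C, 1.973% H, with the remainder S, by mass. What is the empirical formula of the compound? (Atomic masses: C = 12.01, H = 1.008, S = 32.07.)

C3H2S2

Assume 100 g: 35.26 g C, 1.973 g H, 62.767 g S.
n(C) = 35.26/12.01 = 2.936, n(H) = 1.973/1.008 = 1.957, n(S) = 62.767/32.07 = 1.957
Smallest is S at 1.957 mol; normalising gives C 1.500, H 1.000, S 1.000
Scaling by 2: C 3.00, H 2.00, S 2.00 → C3H2S2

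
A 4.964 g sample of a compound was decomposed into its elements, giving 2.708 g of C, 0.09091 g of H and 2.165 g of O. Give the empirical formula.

C5H2O3

C: 2.708 g ÷ 12.01 g/mol = 0.2255 mol
H: 0.09091 g ÷ 1.008 g/mol = 0.09019 mol
O: 2.165 g ÷ 16.00 g/mol = 0.1353 mol
Ratios (÷ 0.09019): C 2.500, H 1.000, O 1.500
Multiply by 2: C 5.00, H 2.00, O 3.00 → C5H2O3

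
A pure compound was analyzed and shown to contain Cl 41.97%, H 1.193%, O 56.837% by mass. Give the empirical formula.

ClHO3

Assume 100 g: 41.97 g Cl, 1.193 g H, 56.837 g O.
Cl: 41.97 g ÷ 35.45 g/mol = 1.184 mol
H: 1.193 g ÷ 1.008 g/mol = 1.184 mol
O: 56.837 g ÷ 16.00 g/mol = 3.552 mol
Divide by the smallest (1.184 mol H): Cl 1.000, H 1.000, O 3.001
≈ 1:1:3 → ClHO3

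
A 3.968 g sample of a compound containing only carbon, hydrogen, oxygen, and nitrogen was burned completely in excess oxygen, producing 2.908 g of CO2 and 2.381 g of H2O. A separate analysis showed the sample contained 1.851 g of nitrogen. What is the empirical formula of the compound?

mol C = 2.908 / 44.01 = 0.06608; mass C = 0.06608 × 12.01 = 0.7936 g
mol H = 2 × (2.381 / 18.02) = 0.2643; mass H = 0.2643 × 1.008 = 0.2664 g
mol N = 1.851 / 14.01 = 0.1321
mass O = 3.968 − (2.911) = 1.057 g → mol O = 0.06607
Divide by the smallest (0.06607 mol O): C 1.000, H 4.000, N 2.000, O 1.000
Ratio ≈ 1:4:2:1, so the empirical formula is CH4N2O

CH4N2O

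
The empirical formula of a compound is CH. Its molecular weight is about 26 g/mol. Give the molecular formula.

C2H2

Empirical-formula mass = 13.02 g/mol
n = 26 / 13.02 = 2.00 ≈ 2
Molecular formula = (CH)2 = C2H2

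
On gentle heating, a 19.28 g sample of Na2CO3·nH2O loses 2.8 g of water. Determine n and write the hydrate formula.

Mass of anhydrous Na2CO3 = 19.28 − 2.8 = 16.48 g
mol H2O = 2.8 / 18.02 = 0.1554
Molar mass of Na2CO3 = 105.99 g/mol → mol Na2CO3 = 16.48 / 105.99 = 0.1555
n = 0.1554 / 0.1555 = 1.00 ≈ 1 → Na2CO3·H2O

Na2CO3·H2O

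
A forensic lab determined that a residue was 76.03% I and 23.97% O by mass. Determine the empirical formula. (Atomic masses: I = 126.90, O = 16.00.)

Assume 100 g: 76.03 g I, 23.97 g O.
Moles — I: 76.03 / 126.90 = 0.5991 mol; O: 23.97 / 16.00 = 1.498 mol
Divide by the smallest (0.5991 mol I): I 1.000, O 2.500
Scaling by 2: I 2.00, O 5.00 → I2O5

I2O5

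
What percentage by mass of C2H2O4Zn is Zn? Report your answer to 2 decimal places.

Molar mass = 2(12.01) + 2(1.008) + 4(16.00) + 1(65.38) = 155.416 g/mol
Mass of Zn per mole = 1 × 65.38 = 65.380 g
% Zn = 65.380 / 155.416 × 100 = 42.07%

42.07%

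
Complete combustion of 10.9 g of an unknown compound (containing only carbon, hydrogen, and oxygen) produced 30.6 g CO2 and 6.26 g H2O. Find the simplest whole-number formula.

C6H6O

mol C = 30.6 / 44.01 = 0.6953; mass C = 0.6953 × 12.01 = 8.351 g
mol H = 2 × (6.26 / 18.02) = 0.6948; mass H = 0.6948 × 1.008 = 0.7003 g
mass O = 10.9 − (9.051) = 1.849 g → mol O = 0.1156
Ratios (÷ 0.1156): C 6.016, H 6.012, O 1.000
≈ 6:6:1 → C6H6O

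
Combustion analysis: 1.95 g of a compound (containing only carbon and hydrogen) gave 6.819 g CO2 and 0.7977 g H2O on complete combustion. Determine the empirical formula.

C7H4

mol C = 6.819 / 44.01 = 0.1549; mass C = 0.1549 × 12.01 = 1.861 g
mol H = 2 × (0.7977 / 18.02) = 0.08853; mass H = 0.08853 × 1.008 = 0.08924 g
Ratios (÷ 0.08853): C 1.750, H 1.000
Multiply by 4: C 7.00, H 4.00 → C7H4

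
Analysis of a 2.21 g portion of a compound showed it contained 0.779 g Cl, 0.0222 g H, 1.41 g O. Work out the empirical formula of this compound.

Cl: 0.779 g ÷ 35.45 g/mol = 0.02197 mol
H: 0.0222 g ÷ 1.008 g/mol = 0.02202 mol
O: 1.41 g ÷ 16.00 g/mol = 0.08812 mol
Ratios (÷ 0.02197): Cl 1.000, H 1.002, O 4.010
≈ 1:1:4 → ClHO4

ClHO4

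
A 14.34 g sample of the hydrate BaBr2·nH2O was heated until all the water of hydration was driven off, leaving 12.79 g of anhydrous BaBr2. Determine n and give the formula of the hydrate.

Mass of water lost = 14.34 − 12.79 = 1.55 g → 1.55 / 18.02 = 0.08602 mol H2O
Molar mass of BaBr2 = 297.13 g/mol → mol BaBr2 = 12.79 / 297.13 = 0.04305
n = 0.08602 / 0.04305 = 2.00 ≈ 2 → BaBr2·2H2O

BaBr2·2H2O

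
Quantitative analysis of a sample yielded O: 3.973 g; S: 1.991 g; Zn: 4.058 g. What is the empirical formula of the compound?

O4SZn

O: 3.973 g ÷ 16.00 g/mol = 0.2483 mol
S: 1.991 g ÷ 32.07 g/mol = 0.06208 mol
Zn: 4.058 g ÷ 65.38 g/mol = 0.06207 mol
Ratios (÷ 0.06207): O 4.001, S 1.000, Zn 1.000
→ O4SZn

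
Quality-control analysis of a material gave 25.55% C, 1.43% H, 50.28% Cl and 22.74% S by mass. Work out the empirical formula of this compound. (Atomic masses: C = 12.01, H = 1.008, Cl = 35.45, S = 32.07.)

Assume 100 g: 25.55 g C, 1.43 g H, 50.28 g Cl, 22.74 g S.
C: 25.55 g ÷ 12.01 g/mol = 2.127 mol
H: 1.43 g ÷ 1.008 g/mol = 1.419 mol
Cl: 50.28 g ÷ 35.45 g/mol = 1.418 mol
S: 22.74 g ÷ 32.07 g/mol = 0.7091 mol
Smallest is S at 0.7091 mol; normalising gives C 3.000, H 2.001, Cl 2.000, S 1.000
≈ 3:2:2:1 → C3H2Cl2S

C3H2Cl2S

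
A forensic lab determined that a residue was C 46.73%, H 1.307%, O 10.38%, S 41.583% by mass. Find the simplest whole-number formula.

C6H2OS2

Assume 100 g: 46.73 g C, 1.307 g H, 10.38 g O, 41.583 g S.
Moles — C: 46.73 / 12.01 = 3.891 mol; H: 1.307 / 1.008 = 1.297 mol; O: 10.38 / 16.00 = 0.6488 mol; S: 41.583 / 32.07 = 1.297 mol
Divide by the smallest (0.6488 mol O): C 5.998, H 1.999, O 1.000, S 1.999
≈ 6:2:1:2 → C6H2OS2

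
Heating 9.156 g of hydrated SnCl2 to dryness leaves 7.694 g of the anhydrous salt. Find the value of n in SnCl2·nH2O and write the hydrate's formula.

SnCl2·2H2O

Mass of water lost = 9.156 − 7.694 = 1.462 g → 1.462 / 18.02 = 0.08113 mol H2O
Molar mass of SnCl2 = 189.61 g/mol → mol SnCl2 = 7.694 / 189.61 = 0.04058
n = 0.08113 / 0.04058 = 2.00 ≈ 2 → SnCl2·2H2O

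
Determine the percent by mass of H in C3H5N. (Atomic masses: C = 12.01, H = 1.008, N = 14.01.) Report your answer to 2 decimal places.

Molar mass = 3(12.01) + 5(1.008) + 1(14.01) = 55.080 g/mol
Mass of H per mole = 5 × 1.008 = 5.040 g
% H = 5.040 / 55.080 × 100 = 9.15%

9.15%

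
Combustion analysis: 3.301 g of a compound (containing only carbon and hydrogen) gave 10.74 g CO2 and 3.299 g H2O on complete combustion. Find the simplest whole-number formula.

mol C = 10.74 / 44.01 = 0.2440; mass C = 0.2440 × 12.01 = 2.931 g
mol H = 2 × (3.299 / 18.02) = 0.3661; mass H = 0.3661 × 1.008 = 0.3691 g
Divide by the smallest (0.244 mol C): C 1.000, H 1.500
Scaling by 2: C 2.00, H 3.00 → C2H3

C2H3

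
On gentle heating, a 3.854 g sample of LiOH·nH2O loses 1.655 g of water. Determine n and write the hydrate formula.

Mass of anhydrous LiOH = 3.854 − 1.655 = 2.199 g
mol H2O = 1.655 / 18.02 = 0.09184
Molar mass of LiOH = 23.95 g/mol → mol LiOH = 2.199 / 23.95 = 0.09182
n = 0.09184 / 0.09182 = 1.00 ≈ 1 → LiOH·H2O

LiOH·H2O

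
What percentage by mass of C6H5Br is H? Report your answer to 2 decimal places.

3.21%

Molar mass = 6(12.01) + 5(1.008) + 1(79.90) = 157.000 g/mol
Mass of H per mole = 5 × 1.008 = 5.040 g
% H = 5.040 / 157.000 × 100 = 3.21%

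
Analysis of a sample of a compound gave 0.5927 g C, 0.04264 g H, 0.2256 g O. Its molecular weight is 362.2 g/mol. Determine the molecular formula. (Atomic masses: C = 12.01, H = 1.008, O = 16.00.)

Moles — C: 0.5927 / 12.01 = 0.04935 mol; H: 0.04264 / 1.008 = 0.0423 mol; O: 0.2256 / 16.00 = 0.0141 mol
Divide by the smallest (0.0141 mol O): C 3.500, H 3.000, O 1.000
×2: C 7.00, H 6.00, O 2.00 → C7H6O2
Empirical-formula mass = 122.12 g/mol
n = 362.2 / 122.12 = 2.97 ≈ 3
Molecular formula = (C7H6O2)×3 = C21H18O6

C21H18O6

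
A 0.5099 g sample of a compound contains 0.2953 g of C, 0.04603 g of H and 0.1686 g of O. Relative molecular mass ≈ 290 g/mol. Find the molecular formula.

C14H26O6

Moles — C: 0.2953 / 12.01 = 0.02459 mol; H: 0.04603 / 1.008 = 0.04566 mol; O: 0.1686 / 16.00 = 0.01054 mol
Smallest is O at 0.01054 mol; normalising gives C 2.333, H 4.334, O 1.000
Multiply by 3: C 7.00, H 13.00, O 3.00 → C7H13O3
Empirical-formula mass = 145.17 g/mol
n = 290 / 145.17 = 2.00 ≈ 2
Molecular formula = (C7H13O3)×2 = C14H26O6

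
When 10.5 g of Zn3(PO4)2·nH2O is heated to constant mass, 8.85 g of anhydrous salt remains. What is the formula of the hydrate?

Zn3(PO4)2·4H2O

Mass of water lost = 10.5 − 8.85 = 1.65 g → 1.65 / 18.02 = 0.09156 mol H2O
Molar mass of Zn3(PO4)2 = 386.08 g/mol → mol Zn3(PO4)2 = 8.85 / 386.08 = 0.02292
n = 0.09156 / 0.02292 = 3.99 ≈ 4 → Zn3(PO4)2·4H2O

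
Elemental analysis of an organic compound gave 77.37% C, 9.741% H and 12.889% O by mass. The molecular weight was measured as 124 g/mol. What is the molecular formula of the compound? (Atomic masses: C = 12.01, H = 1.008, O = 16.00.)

C8H12O

Assume 100 g: 77.37 g C, 9.741 g H, 12.889 g O.
Moles — C: 77.37 / 12.01 = 6.442 mol; H: 9.741 / 1.008 = 9.664 mol; O: 12.889 / 16.00 = 0.8056 mol
Smallest is O at 0.8056 mol; normalising gives C 7.997, H 11.996, O 1.000
≈ 8:12:1 → C8H12O
Empirical-formula mass = 124.18 g/mol
n = 124 / 124.18 = 1.00 ≈ 1
Molecular formula = empirical formula = C8H12O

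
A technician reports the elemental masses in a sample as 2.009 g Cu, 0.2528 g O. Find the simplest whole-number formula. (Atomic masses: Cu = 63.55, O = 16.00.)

n(Cu) = 2.009/63.55 = 0.03161, n(O) = 0.2528/16.00 = 0.0158
Smallest is O at 0.0158 mol; normalising gives Cu 2.001, O 1.000
Ratio ≈ 2:1, so the empirical formula is Cu2O

Cu2O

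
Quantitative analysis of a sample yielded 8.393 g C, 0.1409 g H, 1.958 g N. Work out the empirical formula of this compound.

C5HN

Moles — C: 8.393 / 12.01 = 0.6988 mol; H: 0.1409 / 1.008 = 0.1398 mol; N: 1.958 / 14.01 = 0.1398 mol
Smallest is N at 0.1398 mol; normalising gives C 5.000, H 1.000, N 1.000
→ C5HN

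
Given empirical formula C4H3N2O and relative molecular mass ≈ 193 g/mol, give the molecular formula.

C8H6N4O2

Empirical-formula mass = 95.08 g/mol
n = 193 / 95.08 = 2.03 ≈ 2
Molecular formula = (C4H3N2O)2 = C8H6N4O2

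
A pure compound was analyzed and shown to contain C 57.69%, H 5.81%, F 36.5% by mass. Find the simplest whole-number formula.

Assume 100 g: 57.69 g C, 5.81 g H, 36.5 g F.
Moles — C: 57.69 / 12.01 = 4.803 mol; H: 5.81 / 1.008 = 5.764 mol; F: 36.5 / 19.00 = 1.921 mol
Divide by the smallest (1.921 mol F): C 2.500, H 3.000, F 1.000
Multiply by 2: C 5.00, H 6.00, F 2.00 → C5H6F2

C5H6F2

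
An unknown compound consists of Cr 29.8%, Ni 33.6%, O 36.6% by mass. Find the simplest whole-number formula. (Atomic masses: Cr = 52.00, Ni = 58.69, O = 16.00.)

Assume 100 g: 29.8 g Cr, 33.6 g Ni, 36.6 g O.
Moles — Cr: 29.8 / 52.00 = 0.5731 mol; Ni: 33.6 / 58.69 = 0.5725 mol; O: 36.6 / 16.00 = 2.288 mol
Smallest is Ni at 0.5725 mol; normalising gives Cr 1.001, Ni 1.000, O 3.996
≈ 1:1:4 → CrNiO4

CrNiO4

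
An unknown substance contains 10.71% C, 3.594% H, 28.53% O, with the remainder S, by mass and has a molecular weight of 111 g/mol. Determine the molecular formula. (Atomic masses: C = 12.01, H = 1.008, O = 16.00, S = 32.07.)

CH4O2S2

Assume 100 g: 10.71 g C, 3.594 g H, 28.53 g O, 57.166 g S.
Moles — C: 10.71 / 12.01 = 0.8918 mol; H: 3.594 / 1.008 = 3.565 mol; O: 28.53 / 16.00 = 1.783 mol; S: 57.166 / 32.07 = 1.783 mol
Ratios (÷ 0.8918): C 1.000, H 3.998, O 2.000, S 1.999
Ratio ≈ 1:4:2:2, so the empirical formula is CH4O2S2
Empirical-formula mass = 112.18 g/mol
n = 111 / 112.18 = 0.99 ≈ 1
Molecular formula = empirical formula = CH4O2S2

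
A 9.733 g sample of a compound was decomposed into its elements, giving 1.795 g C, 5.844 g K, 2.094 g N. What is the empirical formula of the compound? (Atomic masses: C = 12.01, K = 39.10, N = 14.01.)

CKN

Moles — C: 1.795 / 12.01 = 0.1495 mol; K: 5.844 / 39.10 = 0.1495 mol; N: 2.094 / 14.01 = 0.1495 mol
Divide by the smallest (0.1495 mol C): C 1.000, K 1.000, N 1.000
Ratio ≈ 1:1:1, so the empirical formula is CKN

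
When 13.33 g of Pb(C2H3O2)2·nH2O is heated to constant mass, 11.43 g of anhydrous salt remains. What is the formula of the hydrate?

Pb(C2H3O2)2·3H2O

Mass of water lost = 13.33 − 11.43 = 1.9 g → 1.9 / 18.02 = 0.1054 mol H2O
Molar mass of Pb(C2H3O2)2 = 325.29 g/mol → mol Pb(C2H3O2)2 = 11.43 / 325.29 = 0.03514
n = 0.1054 / 0.03514 = 3.00 ≈ 3 → Pb(C2H3O2)2·3H2O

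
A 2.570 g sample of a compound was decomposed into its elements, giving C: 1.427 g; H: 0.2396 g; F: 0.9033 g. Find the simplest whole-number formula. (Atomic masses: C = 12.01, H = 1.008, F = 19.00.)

Moles — C: 1.427 / 12.01 = 0.1188 mol; H: 0.2396 / 1.008 = 0.2377 mol; F: 0.9033 / 19.00 = 0.04754 mol
Divide by the smallest (0.04754 mol F): C 2.499, H 5.000, F 1.000
Scaling by 2: C 5.00, H 10.00, F 2.00 → C5H10F2

C5H10F2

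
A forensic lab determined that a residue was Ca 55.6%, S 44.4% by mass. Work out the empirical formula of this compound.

Assume 100 g: 55.6 g Ca, 44.4 g S.
Moles — Ca: 55.6 / 40.08 = 1.387 mol; S: 44.4 / 32.07 = 1.384 mol
Smallest is S at 1.384 mol; normalising gives Ca 1.002, S 1.000
Ratio ≈ 1:1, so the empirical formula is CaS

CaS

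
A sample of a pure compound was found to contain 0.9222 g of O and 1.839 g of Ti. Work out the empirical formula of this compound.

O: 0.9222 g ÷ 16.00 g/mol = 0.05764 mol
Ti: 1.839 g ÷ 47.87 g/mol = 0.03842 mol
Ratios (÷ 0.03842): O 1.500, Ti 1.000
×2: O 3.00, Ti 2.00 → O3Ti2

O3Ti2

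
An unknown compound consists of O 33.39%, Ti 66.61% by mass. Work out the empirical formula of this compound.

O3Ti2

Assume 100 g: 33.39 g O, 66.61 g Ti.
O: 33.39 g ÷ 16.00 g/mol = 2.087 mol
Ti: 66.61 g ÷ 47.87 g/mol = 1.391 mol
Smallest is Ti at 1.391 mol; normalising gives O 1.500, Ti 1.000
Scaling by 2: O 3.00, Ti 2.00 → O3Ti2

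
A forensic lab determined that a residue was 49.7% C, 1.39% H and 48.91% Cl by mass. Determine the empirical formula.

Assume 100 g: 49.7 g C, 1.39 g H, 48.91 g Cl.
C: 49.7 g ÷ 12.01 g/mol = 4.138 mol
H: 1.39 g ÷ 1.008 g/mol = 1.379 mol
Cl: 48.91 g ÷ 35.45 g/mol = 1.38 mol
Smallest is H at 1.379 mol; normalising gives C 3.001, H 1.000, Cl 1.001
→ C3HCl

C3HCl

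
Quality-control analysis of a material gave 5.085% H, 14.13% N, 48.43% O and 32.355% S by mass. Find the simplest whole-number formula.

H5NO3S

Assume 100 g: 5.085 g H, 14.13 g N, 48.43 g O, 32.355 g S.
H: 5.085 g ÷ 1.008 g/mol = 5.045 mol
N: 14.13 g ÷ 14.01 g/mol = 1.009 mol
O: 48.43 g ÷ 16.00 g/mol = 3.027 mol
S: 32.355 g ÷ 32.07 g/mol = 1.009 mol
Smallest is N at 1.009 mol; normalising gives H 5.002, N 1.000, O 3.001, S 1.000
Ratio ≈ 5:1:3:1, so the empirical formula is H5NO3S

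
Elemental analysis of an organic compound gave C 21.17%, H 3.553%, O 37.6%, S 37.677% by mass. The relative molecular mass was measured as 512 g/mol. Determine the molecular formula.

Assume 100 g: 21.17 g C, 3.553 g H, 37.6 g O, 37.677 g S.
C: 21.17 g ÷ 12.01 g/mol = 1.763 mol
H: 3.553 g ÷ 1.008 g/mol = 3.525 mol
O: 37.6 g ÷ 16.00 g/mol = 2.35 mol
S: 37.677 g ÷ 32.07 g/mol = 1.175 mol
Ratios (÷ 1.175): C 1.500, H 3.000, O 2.000, S 1.000
×2: C 3.00, H 6.00, O 4.00, S 2.00 → C3H6O4S2
Empirical-formula mass = 170.22 g/mol
n = 512 / 170.22 = 3.01 ≈ 3
Molecular formula = (C3H6O4S2)×3 = C9H18O12S6

C9H18O12S6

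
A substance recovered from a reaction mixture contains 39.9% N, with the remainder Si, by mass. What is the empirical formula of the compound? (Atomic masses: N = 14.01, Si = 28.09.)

Assume 100 g: 39.9 g N, 60.1 g Si.
N: 39.9 g ÷ 14.01 g/mol = 2.848 mol
Si: 60.1 g ÷ 28.09 g/mol = 2.14 mol
Ratios (÷ 2.14): N 1.331, Si 1.000
Multiply by 3: N 3.99, Si 3.00 → N4Si3

N4Si3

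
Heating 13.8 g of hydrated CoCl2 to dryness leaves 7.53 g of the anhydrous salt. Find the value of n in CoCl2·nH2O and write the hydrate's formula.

CoCl2·6H2O

Mass of water lost = 13.8 − 7.53 = 6.27 g → 6.27 / 18.02 = 0.3479 mol H2O
Molar mass of CoCl2 = 129.83 g/mol → mol CoCl2 = 7.53 / 129.83 = 0.058
n = 0.3479 / 0.058 = 6.00 ≈ 6 → CoCl2·6H2O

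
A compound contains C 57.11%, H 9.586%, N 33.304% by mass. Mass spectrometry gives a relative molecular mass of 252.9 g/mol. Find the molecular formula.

Assume 100 g: 57.11 g C, 9.586 g H, 33.304 g N.
n(C) = 57.11/12.01 = 4.755, n(H) = 9.586/1.008 = 9.51, n(N) = 33.304/14.01 = 2.377
Ratios (÷ 2.377): C 2.000, H 4.001, N 1.000
→ C2H4N
Empirical-formula mass = 42.06 g/mol
n = 252.9 / 42.06 = 6.01 ≈ 6
Molecular formula = (C2H4N)×6 = C12H24N6

C12H24N6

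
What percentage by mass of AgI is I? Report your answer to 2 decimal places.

54.05%

Molar mass = 1(107.87) + 1(126.90) = 234.770 g/mol
Mass of I per mole = 1 × 126.90 = 126.900 g
% I = 126.900 / 234.770 × 100 = 54.05%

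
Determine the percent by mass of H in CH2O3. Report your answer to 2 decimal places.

3.25%

Molar mass = 1(12.01) + 2(1.008) + 3(16.00) = 62.026 g/mol
Mass of H per mole = 2 × 1.008 = 2.016 g
% H = 2.016 / 62.026 × 100 = 3.25%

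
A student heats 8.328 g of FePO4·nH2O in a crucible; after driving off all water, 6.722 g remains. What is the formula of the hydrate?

Mass of water lost = 8.328 − 6.722 = 1.606 g → 1.606 / 18.02 = 0.08912 mol H2O
Molar mass of FePO4 = 150.82 g/mol → mol FePO4 = 6.722 / 150.82 = 0.04457
n = 0.08912 / 0.04457 = 2.00 ≈ 2 → FePO4·2H2O

FePO4·2H2O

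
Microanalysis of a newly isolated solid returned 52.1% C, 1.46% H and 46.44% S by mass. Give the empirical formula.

C3HS

Assume 100 g: 52.1 g C, 1.46 g H, 46.44 g S.
n(C) = 52.1/12.01 = 4.338, n(H) = 1.46/1.008 = 1.448, n(S) = 46.44/32.07 = 1.448
Ratios (÷ 1.448): C 2.996, H 1.000, S 1.000
≈ 3:1:1 → C3HS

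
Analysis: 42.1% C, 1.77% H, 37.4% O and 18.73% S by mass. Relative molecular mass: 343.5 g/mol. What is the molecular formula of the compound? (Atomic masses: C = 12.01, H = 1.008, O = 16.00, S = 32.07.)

C12H6O8S2

Assume 100 g: 42.1 g C, 1.77 g H, 37.4 g O, 18.73 g S.
C: 42.1 g ÷ 12.01 g/mol = 3.505 mol
H: 1.77 g ÷ 1.008 g/mol = 1.756 mol
O: 37.4 g ÷ 16.00 g/mol = 2.337 mol
S: 18.73 g ÷ 32.07 g/mol = 0.584 mol
Ratios (÷ 0.584): C 6.002, H 3.007, O 4.002, S 1.000
→ C6H3O4S
Empirical-formula mass = 171.15 g/mol
n = 343.5 / 171.15 = 2.01 ≈ 2
Molecular formula = (C6H3O4S)×2 = C12H6O8S2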